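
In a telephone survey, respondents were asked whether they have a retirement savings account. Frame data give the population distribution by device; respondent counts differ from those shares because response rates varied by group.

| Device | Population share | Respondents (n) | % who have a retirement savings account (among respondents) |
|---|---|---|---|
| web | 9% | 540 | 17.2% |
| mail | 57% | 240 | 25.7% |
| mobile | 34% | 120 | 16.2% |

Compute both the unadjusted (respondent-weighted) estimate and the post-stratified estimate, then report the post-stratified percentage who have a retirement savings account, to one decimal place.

21.7%

Unadjusted (pooled respondent) estimate weights by respondent counts:
  (540/900)×17.2 + (240/900)×25.7 + (120/900)×16.2 = 19.3333%
Post-stratified estimate weights by population shares:
  0.09×17.2 + 0.57×25.7 + 0.34×16.2 = 21.705%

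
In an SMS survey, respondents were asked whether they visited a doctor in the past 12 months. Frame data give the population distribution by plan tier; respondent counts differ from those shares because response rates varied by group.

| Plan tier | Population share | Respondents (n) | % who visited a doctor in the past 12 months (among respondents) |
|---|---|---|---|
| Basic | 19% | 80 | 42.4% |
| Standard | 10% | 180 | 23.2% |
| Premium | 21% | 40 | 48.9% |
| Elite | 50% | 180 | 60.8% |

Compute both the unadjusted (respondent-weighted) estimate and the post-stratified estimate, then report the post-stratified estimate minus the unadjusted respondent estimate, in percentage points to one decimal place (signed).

+8.4 percentage points

Naive respondent-only estimate (weights = respondent counts):
  (80/480)×42.4 + (180/480)×23.2 + (40/480)×48.9 + (180/480)×60.8 = 42.6417%
Post-stratifying to population shares instead:
  0.19×42.4 + 0.1×23.2 + 0.21×48.9 + 0.5×60.8 = 51.045%
Difference = 51.045 − 42.6417 = 8.4033 pp.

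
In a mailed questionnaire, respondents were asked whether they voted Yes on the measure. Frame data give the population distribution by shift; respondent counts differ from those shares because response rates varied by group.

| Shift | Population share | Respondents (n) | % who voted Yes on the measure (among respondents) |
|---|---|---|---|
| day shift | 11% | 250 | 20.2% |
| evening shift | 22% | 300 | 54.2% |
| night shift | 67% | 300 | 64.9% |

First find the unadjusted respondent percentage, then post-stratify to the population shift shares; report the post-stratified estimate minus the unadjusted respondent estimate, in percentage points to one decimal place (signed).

Unadjusted (pooled respondent) estimate weights by respondent counts:
  (250/850)×20.2 + (300/850)×54.2 + (300/850)×64.9 = 47.9765%
Reweighting by population shift shares:
  0.11×20.2 + 0.22×54.2 + 0.67×64.9 = 57.629%
Difference = 57.629 − 47.9765 = 9.6525 pp.

+9.7 percentage points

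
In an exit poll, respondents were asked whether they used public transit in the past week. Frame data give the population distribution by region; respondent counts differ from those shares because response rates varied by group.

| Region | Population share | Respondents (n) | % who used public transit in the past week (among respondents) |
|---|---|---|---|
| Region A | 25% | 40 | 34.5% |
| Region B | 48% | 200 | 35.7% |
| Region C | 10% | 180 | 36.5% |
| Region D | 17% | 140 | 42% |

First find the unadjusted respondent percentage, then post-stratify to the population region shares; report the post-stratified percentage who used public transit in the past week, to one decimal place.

36.6%

Naive respondent-only estimate (weights = respondent counts):
  (40/560)×34.5 + (200/560)×35.7 + (180/560)×36.5 + (140/560)×42 = 37.4464%
Post-stratifying to population shares instead:
  0.25×34.5 + 0.48×35.7 + 0.1×36.5 + 0.17×42 = 36.551%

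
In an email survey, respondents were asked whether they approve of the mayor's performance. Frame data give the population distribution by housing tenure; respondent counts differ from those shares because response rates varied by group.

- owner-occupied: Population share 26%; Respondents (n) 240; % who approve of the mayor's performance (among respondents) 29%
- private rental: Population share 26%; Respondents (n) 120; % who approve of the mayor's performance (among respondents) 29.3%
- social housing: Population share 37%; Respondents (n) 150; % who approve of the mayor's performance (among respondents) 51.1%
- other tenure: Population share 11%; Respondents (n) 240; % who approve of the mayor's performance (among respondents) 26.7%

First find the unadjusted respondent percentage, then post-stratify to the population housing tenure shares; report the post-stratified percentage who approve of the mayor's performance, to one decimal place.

37.0%

Without adjustment, the pooled respondent share is:
  (240/750)×29 + (120/750)×29.3 + (150/750)×51.1 + (240/750)×26.7 = 32.732%
Post-stratifying to population shares instead:
  0.26×29 + 0.26×29.3 + 0.37×51.1 + 0.11×26.7 = 37.002%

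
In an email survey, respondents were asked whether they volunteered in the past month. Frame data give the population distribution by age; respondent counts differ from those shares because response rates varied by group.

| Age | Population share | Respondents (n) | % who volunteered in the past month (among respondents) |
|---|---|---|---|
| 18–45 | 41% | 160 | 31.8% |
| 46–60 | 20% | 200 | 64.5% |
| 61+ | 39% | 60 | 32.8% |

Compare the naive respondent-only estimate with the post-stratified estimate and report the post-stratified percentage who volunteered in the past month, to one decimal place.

Unadjusted (pooled respondent) estimate weights by respondent counts:
  (160/420)×31.8 + (200/420)×64.5 + (60/420)×32.8 = 47.5143%
Reweighting by population age shares:
  0.41×31.8 + 0.2×64.5 + 0.39×32.8 = 38.73%

38.7%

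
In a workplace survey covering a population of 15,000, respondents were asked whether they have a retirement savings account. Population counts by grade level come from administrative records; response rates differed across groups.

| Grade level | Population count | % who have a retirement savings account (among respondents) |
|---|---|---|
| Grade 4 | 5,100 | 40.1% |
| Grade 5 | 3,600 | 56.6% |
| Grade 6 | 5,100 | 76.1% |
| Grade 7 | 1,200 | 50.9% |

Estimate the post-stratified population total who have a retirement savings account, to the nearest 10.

8,570

Each cell contributes its population count × the respondent rate:
  Grade 4: 5,100 × 40.1% = 2045.1
  Grade 5: 3,600 × 56.6% = 2037.6
  Grade 6: 5,100 × 76.1% = 3881.1
  Grade 7: 1,200 × 50.9% = 610.8
Estimated total = 8574.6 → 8,570.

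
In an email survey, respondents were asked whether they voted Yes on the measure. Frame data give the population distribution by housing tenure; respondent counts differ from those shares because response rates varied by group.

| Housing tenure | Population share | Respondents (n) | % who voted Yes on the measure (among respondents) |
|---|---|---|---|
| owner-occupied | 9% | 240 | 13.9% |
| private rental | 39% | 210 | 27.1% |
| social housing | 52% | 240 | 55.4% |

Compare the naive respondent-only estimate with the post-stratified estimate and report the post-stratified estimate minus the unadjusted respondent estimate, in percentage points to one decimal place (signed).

Unadjusted (pooled respondent) estimate weights by respondent counts:
  (240/690)×13.9 + (210/690)×27.1 + (240/690)×55.4 = 32.3522%
Reweighting by population housing tenure shares:
  0.09×13.9 + 0.39×27.1 + 0.52×55.4 = 40.628%
Difference = 40.628 − 32.3522 = 8.2758 pp.

+8.3 percentage points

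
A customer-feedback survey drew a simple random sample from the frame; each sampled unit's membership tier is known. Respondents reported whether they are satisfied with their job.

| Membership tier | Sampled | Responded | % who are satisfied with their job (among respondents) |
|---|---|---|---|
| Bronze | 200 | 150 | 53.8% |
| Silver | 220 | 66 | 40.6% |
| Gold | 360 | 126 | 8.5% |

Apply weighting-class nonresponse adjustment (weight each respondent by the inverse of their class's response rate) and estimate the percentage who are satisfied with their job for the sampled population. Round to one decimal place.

Response rates by class: Bronze 150/200 = 75%, Silver 66/220 = 30%, Gold 126/360 = 35%.
Inverse-response-rate weighting restores each class to its sampled count, so class totals weight by n_sampled:
  Bronze: 200 × 53.8 = 10,760
  Silver: 220 × 40.6 = 8932
  Gold: 360 × 8.5 = 3060
Adjusted estimate = 22,752 / 780 = 29.1692 → 29.2%.

29.2%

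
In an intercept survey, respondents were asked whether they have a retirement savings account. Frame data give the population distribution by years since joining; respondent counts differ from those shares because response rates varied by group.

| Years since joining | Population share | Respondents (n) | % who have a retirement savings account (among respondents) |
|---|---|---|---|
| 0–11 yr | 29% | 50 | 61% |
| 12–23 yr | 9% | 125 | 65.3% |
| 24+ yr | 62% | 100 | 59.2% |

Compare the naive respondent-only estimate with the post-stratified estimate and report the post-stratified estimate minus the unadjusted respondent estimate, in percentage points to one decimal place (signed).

-2.0 percentage points

Without adjustment, the pooled respondent share is:
  (50/275)×61 + (125/275)×65.3 + (100/275)×59.2 = 62.3%
Reweighting by population years since joining shares:
  0.29×61 + 0.09×65.3 + 0.62×59.2 = 60.271%
Difference = 60.271 − 62.3 = -2.029 pp.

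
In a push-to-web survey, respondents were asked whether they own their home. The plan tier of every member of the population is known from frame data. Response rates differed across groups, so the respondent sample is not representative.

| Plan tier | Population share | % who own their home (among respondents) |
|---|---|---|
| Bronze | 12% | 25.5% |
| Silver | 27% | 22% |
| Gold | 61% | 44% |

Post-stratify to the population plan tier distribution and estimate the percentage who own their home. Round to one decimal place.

Reweight to the known plan tier distribution:
  Bronze: 0.12 × 25.5 = 3.06
  Silver: 0.27 × 22 = 5.94
  Gold: 0.61 × 44 = 26.84
Post-stratified estimate = 35.84 → 35.8%.

35.8%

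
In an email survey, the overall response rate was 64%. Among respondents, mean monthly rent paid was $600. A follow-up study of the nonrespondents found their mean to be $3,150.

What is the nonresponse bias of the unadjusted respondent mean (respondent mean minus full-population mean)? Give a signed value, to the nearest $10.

-$920

Nonresponse fraction = 1 − 0.64 = 0.36.
Bias = (nonresponse fraction) × (respondent mean − nonrespondent mean)
     = 0.36 × (600 − 3150) = 0.36 × -2550 = -918.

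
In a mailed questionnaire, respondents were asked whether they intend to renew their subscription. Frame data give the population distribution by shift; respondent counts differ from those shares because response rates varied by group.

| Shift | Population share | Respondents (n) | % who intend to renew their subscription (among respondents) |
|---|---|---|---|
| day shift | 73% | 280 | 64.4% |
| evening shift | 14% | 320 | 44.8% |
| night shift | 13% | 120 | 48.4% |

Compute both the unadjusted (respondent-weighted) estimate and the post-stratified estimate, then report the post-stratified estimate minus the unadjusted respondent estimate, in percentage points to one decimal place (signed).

Naive respondent-only estimate (weights = respondent counts):
  (280/720)×64.4 + (320/720)×44.8 + (120/720)×48.4 = 53.0222%
Post-stratifying to population shares instead:
  0.73×64.4 + 0.14×44.8 + 0.13×48.4 = 59.576%
Difference = 59.576 − 53.0222 = 6.5538 pp.

+6.6 percentage points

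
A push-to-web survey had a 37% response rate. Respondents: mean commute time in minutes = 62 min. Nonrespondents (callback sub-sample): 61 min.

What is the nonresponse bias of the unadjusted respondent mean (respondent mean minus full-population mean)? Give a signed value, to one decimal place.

Nonresponse fraction = 1 − 0.37 = 0.63.
Bias = (nonresponse fraction) × (respondent mean − nonrespondent mean)
     = 0.63 × (62 − 61) = 0.63 × 1 = 0.63.

+0.6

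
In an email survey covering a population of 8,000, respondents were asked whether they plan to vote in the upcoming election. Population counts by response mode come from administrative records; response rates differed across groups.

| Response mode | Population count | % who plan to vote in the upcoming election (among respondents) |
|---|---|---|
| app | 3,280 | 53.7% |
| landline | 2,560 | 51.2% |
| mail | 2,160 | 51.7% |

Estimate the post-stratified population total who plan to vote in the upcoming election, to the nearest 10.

4,190

Estimated count per cell = population count × respondent percentage:
  app: 3,280 × 53.7% = 1761.36
  landline: 2,560 × 51.2% = 1310.72
  mail: 2,160 × 51.7% = 1116.72
Estimated total = 4188.8 → 4,190.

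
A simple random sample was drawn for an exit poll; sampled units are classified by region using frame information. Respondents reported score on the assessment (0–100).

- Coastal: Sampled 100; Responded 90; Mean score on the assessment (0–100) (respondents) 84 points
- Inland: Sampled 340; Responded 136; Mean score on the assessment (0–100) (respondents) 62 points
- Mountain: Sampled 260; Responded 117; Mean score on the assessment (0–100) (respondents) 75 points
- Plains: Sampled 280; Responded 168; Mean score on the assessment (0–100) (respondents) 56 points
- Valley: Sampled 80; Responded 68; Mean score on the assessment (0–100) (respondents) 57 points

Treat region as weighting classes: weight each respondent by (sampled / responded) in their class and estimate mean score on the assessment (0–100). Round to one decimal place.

65.3

Class response rates: Coastal 90/100 = 90%, Inland 136/340 = 40%, Mountain 117/260 = 45%, Plains 168/280 = 60%, Valley 68/80 = 85%.
Each respondent's weight = sampled/responded in their class; summing within a class gives n_sampled, so:
  Coastal: 100 × 84 = 8400
  Inland: 340 × 62 = 21,080
  Mountain: 260 × 75 = 19,500
  Plains: 280 × 56 = 15,680
  Valley: 80 × 57 = 4560
Adjusted estimate = 69,220 / 1,060 = 65.3019 → 65.3.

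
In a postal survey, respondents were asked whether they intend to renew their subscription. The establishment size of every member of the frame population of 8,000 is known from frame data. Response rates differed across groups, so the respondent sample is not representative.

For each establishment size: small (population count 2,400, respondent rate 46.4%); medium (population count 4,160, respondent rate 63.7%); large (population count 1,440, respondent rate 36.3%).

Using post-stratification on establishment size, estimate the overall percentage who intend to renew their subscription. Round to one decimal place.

53.6%

Weight each group's respondent value by its population share:
  small: (2,400/8,000) × 46.4 = 13.92
  medium: (4,160/8,000) × 63.7 = 33.124
  large: (1,440/8,000) × 36.3 = 6.534
Post-stratified estimate = 53.578 → 53.6%.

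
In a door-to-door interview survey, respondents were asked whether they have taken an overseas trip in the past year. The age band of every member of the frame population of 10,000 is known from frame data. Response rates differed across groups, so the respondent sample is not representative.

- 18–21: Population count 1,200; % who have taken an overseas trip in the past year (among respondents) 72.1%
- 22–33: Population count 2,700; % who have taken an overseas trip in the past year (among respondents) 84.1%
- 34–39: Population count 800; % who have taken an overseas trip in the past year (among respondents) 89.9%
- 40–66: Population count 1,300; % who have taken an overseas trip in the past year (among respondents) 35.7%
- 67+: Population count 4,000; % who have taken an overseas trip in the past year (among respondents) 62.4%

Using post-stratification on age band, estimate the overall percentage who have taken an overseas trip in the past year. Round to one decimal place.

Post-stratification weights by population share, not respondent share:
  18–21: (1,200/10,000) × 72.1 = 8.652
  22–33: (2,700/10,000) × 84.1 = 22.707
  34–39: (800/10,000) × 89.9 = 7.192
  40–66: (1,300/10,000) × 35.7 = 4.641
  67+: (4,000/10,000) × 62.4 = 24.96
Post-stratified estimate = 68.152 → 68.2%.

68.2%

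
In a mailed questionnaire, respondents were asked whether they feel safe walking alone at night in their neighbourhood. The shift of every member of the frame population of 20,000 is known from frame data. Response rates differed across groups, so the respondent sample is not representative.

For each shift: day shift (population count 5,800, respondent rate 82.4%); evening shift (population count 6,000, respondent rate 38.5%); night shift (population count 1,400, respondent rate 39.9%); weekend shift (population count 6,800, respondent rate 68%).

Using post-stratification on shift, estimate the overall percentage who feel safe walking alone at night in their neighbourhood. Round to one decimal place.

Each cell contributes population-share × respondent value:
  day shift: (5,800/20,000) × 82.4 = 23.896
  evening shift: (6,000/20,000) × 38.5 = 11.55
  night shift: (1,400/20,000) × 39.9 = 2.793
  weekend shift: (6,800/20,000) × 68 = 23.12
Post-stratified estimate = 61.359 → 61.4%.

61.4%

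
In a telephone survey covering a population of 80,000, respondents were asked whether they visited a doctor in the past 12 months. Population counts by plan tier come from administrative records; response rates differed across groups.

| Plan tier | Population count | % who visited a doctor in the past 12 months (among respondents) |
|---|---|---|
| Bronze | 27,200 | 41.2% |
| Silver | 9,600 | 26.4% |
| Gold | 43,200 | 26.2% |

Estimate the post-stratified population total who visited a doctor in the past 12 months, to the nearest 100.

25,100

Estimated count per cell = population count × respondent percentage:
  Bronze: 27,200 × 41.2% = 11206.4
  Silver: 9,600 × 26.4% = 2534.4
  Gold: 43,200 × 26.2% = 11318.4
Estimated total = 25059.2 → 25,100.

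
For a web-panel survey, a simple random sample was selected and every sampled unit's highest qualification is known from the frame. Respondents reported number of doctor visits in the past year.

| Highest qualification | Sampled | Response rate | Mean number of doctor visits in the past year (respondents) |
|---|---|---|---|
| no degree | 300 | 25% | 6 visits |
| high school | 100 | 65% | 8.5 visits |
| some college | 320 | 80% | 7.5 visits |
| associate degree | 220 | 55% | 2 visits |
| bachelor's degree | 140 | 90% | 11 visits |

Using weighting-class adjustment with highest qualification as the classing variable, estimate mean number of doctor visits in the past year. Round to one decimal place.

Weighting each respondent by the inverse class response rate inflates each class back to its sampled size, so the class weight is n_sampled:
  no degree: 300 × 6 = 1800
  high school: 100 × 8.5 = 850
  some college: 320 × 7.5 = 2400
  associate degree: 220 × 2 = 440
  bachelor's degree: 140 × 11 = 1540
Adjusted estimate = 7030 / 1,080 = 6.50926 → 6.5.

6.5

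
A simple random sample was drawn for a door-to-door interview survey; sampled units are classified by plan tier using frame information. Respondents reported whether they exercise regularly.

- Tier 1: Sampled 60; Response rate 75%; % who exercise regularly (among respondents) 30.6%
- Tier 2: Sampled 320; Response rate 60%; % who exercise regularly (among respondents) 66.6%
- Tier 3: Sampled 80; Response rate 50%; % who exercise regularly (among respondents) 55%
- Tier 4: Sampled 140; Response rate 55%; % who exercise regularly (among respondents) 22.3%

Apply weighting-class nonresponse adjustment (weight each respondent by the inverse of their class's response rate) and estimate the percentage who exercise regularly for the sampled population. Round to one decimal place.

51.1%

Each respondent's weight = sampled/responded in their class; summing within a class gives n_sampled, so:
  Tier 1: 60 × 30.6 = 1836
  Tier 2: 320 × 66.6 = 21,312
  Tier 3: 80 × 55 = 4400
  Tier 4: 140 × 22.3 = 3122
Adjusted estimate = 30,670 / 600 = 51.1167 → 51.1%.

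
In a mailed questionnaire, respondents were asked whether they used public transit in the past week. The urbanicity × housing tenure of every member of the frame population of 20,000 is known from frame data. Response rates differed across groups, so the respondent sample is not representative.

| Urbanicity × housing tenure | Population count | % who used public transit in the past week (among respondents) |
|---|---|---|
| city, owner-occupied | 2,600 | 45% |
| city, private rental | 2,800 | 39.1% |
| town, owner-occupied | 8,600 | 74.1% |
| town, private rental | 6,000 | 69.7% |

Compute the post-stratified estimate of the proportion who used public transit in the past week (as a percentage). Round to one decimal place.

Post-stratification weights by population share, not respondent share:
  city, owner-occupied: (2,600/20,000) × 45 = 5.85
  city, private rental: (2,800/20,000) × 39.1 = 5.474
  town, owner-occupied: (8,600/20,000) × 74.1 = 31.863
  town, private rental: (6,000/20,000) × 69.7 = 20.91
Post-stratified estimate = 64.097 → 64.1%.

64.1%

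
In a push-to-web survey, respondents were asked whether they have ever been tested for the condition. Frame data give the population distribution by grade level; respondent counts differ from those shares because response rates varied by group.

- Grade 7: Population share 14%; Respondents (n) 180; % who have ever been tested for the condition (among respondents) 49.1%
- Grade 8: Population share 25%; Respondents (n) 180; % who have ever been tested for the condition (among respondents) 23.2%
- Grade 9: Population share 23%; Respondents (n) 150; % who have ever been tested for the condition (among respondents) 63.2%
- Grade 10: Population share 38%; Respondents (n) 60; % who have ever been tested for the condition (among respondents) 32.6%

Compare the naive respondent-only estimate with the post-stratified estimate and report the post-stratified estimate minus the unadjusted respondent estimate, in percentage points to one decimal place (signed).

Naive respondent-only estimate (weights = respondent counts):
  (180/570)×49.1 + (180/570)×23.2 + (150/570)×63.2 + (60/570)×32.6 = 42.8947%
Post-stratifying to population shares instead:
  0.14×49.1 + 0.25×23.2 + 0.23×63.2 + 0.38×32.6 = 39.598%
Difference = 39.598 − 42.8947 = -3.2967 pp.

-3.3 percentage points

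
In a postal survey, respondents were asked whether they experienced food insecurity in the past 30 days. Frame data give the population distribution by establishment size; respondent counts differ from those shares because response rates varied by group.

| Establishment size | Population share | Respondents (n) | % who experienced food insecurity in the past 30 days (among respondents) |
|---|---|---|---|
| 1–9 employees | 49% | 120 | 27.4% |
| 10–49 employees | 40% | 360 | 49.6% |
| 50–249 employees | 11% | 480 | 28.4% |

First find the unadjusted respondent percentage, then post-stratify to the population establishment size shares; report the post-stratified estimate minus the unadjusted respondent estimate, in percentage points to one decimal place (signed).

+0.2 percentage points

Without adjustment, the pooled respondent share is:
  (120/960)×27.4 + (360/960)×49.6 + (480/960)×28.4 = 36.225%
Post-stratified estimate weights by population shares:
  0.49×27.4 + 0.4×49.6 + 0.11×28.4 = 36.39%
Difference = 36.39 − 36.225 = 0.165 pp.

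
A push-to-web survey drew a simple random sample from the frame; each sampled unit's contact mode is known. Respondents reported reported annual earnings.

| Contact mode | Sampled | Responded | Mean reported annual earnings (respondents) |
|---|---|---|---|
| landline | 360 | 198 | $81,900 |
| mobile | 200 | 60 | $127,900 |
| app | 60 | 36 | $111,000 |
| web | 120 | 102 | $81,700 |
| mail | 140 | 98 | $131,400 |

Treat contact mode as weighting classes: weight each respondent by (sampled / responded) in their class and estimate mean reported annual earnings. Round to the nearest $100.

Response rates by class: landline 198/360 = 55%, mobile 60/200 = 30%, app 36/60 = 60%, web 102/120 = 85%, mail 98/140 = 70%.
Weighting each respondent by the inverse class response rate inflates each class back to its sampled size, so the class weight is n_sampled:
  landline: 360 × 81,900 = 29,484,000
  mobile: 200 × 127,900 = 25,580,000
  app: 60 × 111,000 = 6,660,000
  web: 120 × 81,700 = 9,804,000
  mail: 140 × 131,400 = 18,396,000
Adjusted estimate = 89,924,000 / 880 = 102186 → $102,200.

$102,200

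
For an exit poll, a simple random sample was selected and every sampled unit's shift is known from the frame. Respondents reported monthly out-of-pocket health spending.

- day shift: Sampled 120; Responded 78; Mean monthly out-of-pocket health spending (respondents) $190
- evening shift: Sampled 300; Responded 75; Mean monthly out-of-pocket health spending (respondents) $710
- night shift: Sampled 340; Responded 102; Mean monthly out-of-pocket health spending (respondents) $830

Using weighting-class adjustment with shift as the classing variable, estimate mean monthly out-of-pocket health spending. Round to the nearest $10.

$680

Response rates by class: day shift 78/120 = 65%, evening shift 75/300 = 25%, night shift 102/340 = 30%.
Each respondent's weight = sampled/responded in their class; summing within a class gives n_sampled, so:
  day shift: 120 × 190 = 22,800
  evening shift: 300 × 710 = 213,000
  night shift: 340 × 830 = 282,200
Adjusted estimate = 518,000 / 760 = 681.579 → $680.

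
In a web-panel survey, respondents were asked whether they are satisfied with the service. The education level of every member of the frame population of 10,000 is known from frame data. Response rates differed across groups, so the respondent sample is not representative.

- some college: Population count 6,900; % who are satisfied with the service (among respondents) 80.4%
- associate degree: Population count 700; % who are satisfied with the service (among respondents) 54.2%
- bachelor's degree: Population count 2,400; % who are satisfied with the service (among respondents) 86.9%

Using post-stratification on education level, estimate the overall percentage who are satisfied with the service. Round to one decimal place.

Weight each group's respondent value by its population share:
  some college: (6,900/10,000) × 80.4 = 55.476
  associate degree: (700/10,000) × 54.2 = 3.794
  bachelor's degree: (2,400/10,000) × 86.9 = 20.856
Post-stratified estimate = 80.126 → 80.1%.

80.1%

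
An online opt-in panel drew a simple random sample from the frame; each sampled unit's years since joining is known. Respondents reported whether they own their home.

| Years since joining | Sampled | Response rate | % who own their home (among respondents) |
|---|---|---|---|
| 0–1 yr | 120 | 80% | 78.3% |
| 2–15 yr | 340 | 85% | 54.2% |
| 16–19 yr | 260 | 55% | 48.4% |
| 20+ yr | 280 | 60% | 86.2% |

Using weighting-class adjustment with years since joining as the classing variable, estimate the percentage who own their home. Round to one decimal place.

64.5%

Inverse-response-rate weighting restores each class to its sampled count, so class totals weight by n_sampled:
  0–1 yr: 120 × 78.3 = 9396
  2–15 yr: 340 × 54.2 = 18,428
  16–19 yr: 260 × 48.4 = 12,584
  20+ yr: 280 × 86.2 = 24,136
Adjusted estimate = 64,544 / 1,000 = 64.544 → 64.5%.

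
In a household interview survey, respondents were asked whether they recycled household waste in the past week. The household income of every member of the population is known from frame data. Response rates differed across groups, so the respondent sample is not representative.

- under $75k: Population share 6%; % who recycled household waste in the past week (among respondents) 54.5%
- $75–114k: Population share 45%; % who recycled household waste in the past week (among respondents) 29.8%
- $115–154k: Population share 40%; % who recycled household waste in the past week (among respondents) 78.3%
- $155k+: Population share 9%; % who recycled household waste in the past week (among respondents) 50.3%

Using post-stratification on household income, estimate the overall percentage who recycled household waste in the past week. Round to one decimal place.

52.5%

Post-stratification weights by population share, not respondent share:
  under $75k: 0.06 × 54.5 = 3.27
  $75–114k: 0.45 × 29.8 = 13.41
  $115–154k: 0.4 × 78.3 = 31.32
  $155k+: 0.09 × 50.3 = 4.527
Post-stratified estimate = 52.527 → 52.5%.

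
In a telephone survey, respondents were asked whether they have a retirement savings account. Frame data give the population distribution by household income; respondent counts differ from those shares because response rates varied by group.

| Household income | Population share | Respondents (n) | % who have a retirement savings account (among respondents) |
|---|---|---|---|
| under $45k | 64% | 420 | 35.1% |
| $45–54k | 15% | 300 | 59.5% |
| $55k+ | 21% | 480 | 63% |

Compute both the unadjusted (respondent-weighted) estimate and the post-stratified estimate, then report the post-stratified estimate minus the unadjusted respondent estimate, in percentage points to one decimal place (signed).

Without adjustment, the pooled respondent share is:
  (420/1200)×35.1 + (300/1200)×59.5 + (480/1200)×63 = 52.36%
Post-stratifying to population shares instead:
  0.64×35.1 + 0.15×59.5 + 0.21×63 = 44.619%
Difference = 44.619 − 52.36 = -7.741 pp.

-7.7 percentage points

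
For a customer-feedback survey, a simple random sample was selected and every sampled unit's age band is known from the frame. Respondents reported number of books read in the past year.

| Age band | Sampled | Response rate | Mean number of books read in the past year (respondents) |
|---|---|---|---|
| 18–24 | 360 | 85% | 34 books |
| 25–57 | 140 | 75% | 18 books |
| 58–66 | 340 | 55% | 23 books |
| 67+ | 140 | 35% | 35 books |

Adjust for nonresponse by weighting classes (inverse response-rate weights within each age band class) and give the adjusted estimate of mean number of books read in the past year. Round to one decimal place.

Each respondent's weight = sampled/responded in their class; summing within a class gives n_sampled, so:
  18–24: 360 × 34 = 12,240
  25–57: 140 × 18 = 2520
  58–66: 340 × 23 = 7820
  67+: 140 × 35 = 4900
Adjusted estimate = 27,480 / 980 = 28.0408 → 28.0.

28.0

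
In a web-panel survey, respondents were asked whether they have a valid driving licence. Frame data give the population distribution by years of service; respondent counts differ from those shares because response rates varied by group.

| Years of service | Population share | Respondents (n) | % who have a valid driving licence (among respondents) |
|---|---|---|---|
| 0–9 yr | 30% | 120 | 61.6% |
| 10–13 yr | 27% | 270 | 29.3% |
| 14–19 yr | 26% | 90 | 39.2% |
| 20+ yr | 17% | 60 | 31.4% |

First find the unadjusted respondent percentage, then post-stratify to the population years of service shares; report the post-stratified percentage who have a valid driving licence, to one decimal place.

Unadjusted (pooled respondent) estimate weights by respondent counts:
  (120/540)×61.6 + (270/540)×29.3 + (90/540)×39.2 + (60/540)×31.4 = 38.3611%
Post-stratifying to population shares instead:
  0.3×61.6 + 0.27×29.3 + 0.26×39.2 + 0.17×31.4 = 41.921%

41.9%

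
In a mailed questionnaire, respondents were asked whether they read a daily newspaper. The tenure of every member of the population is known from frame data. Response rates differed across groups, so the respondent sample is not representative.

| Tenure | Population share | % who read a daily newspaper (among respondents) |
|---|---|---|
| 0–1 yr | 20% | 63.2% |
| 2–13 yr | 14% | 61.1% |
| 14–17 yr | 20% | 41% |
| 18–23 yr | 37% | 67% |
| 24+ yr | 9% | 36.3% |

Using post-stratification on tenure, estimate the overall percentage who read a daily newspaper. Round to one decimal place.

Reweight to the known tenure distribution:
  0–1 yr: 0.2 × 63.2 = 12.64
  2–13 yr: 0.14 × 61.1 = 8.554
  14–17 yr: 0.2 × 41 = 8.2
  18–23 yr: 0.37 × 67 = 24.79
  24+ yr: 0.09 × 36.3 = 3.267
Post-stratified estimate = 57.451 → 57.5%.

57.5%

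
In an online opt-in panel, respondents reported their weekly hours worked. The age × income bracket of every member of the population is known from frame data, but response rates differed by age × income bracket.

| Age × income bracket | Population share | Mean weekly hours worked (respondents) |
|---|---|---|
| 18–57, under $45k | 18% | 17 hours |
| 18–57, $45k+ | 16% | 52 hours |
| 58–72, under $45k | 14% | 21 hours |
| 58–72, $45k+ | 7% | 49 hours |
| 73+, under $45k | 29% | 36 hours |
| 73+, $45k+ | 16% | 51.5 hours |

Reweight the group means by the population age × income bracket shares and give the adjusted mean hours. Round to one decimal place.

Post-stratification weights by population share, not respondent share:
  18–57, under $45k: 0.18 × 17 = 3.06
  18–57, $45k+: 0.16 × 52 = 8.32
  58–72, under $45k: 0.14 × 21 = 2.94
  58–72, $45k+: 0.07 × 49 = 3.43
  73+, under $45k: 0.29 × 36 = 10.44
  73+, $45k+: 0.16 × 51.5 = 8.24
Post-stratified estimate = 36.43 → 36.4.

36.4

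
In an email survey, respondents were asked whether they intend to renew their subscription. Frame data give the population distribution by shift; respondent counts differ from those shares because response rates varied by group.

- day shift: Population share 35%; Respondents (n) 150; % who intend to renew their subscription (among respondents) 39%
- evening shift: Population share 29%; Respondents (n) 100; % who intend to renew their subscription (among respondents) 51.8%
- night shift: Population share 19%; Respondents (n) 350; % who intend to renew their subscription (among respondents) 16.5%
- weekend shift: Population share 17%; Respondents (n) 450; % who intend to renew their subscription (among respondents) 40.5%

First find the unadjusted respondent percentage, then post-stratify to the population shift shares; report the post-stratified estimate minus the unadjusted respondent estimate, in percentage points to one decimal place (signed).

+5.3 percentage points

Naive respondent-only estimate (weights = respondent counts):
  (150/1050)×39 + (100/1050)×51.8 + (350/1050)×16.5 + (450/1050)×40.5 = 33.3619%
Post-stratifying to population shares instead:
  0.35×39 + 0.29×51.8 + 0.19×16.5 + 0.17×40.5 = 38.692%
Difference = 38.692 − 33.3619 = 5.3301 pp.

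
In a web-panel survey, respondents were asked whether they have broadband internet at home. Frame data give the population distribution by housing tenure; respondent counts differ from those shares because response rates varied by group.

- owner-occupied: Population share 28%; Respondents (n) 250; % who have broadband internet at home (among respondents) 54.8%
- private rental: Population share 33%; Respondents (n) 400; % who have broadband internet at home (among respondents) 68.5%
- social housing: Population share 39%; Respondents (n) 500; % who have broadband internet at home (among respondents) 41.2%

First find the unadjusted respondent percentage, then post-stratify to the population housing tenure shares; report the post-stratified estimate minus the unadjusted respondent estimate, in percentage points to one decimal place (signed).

+0.4 percentage points

Without adjustment, the pooled respondent share is:
  (250/1150)×54.8 + (400/1150)×68.5 + (500/1150)×41.2 = 53.6522%
Post-stratifying to population shares instead:
  0.28×54.8 + 0.33×68.5 + 0.39×41.2 = 54.017%
Difference = 54.017 − 53.6522 = 0.3648 pp.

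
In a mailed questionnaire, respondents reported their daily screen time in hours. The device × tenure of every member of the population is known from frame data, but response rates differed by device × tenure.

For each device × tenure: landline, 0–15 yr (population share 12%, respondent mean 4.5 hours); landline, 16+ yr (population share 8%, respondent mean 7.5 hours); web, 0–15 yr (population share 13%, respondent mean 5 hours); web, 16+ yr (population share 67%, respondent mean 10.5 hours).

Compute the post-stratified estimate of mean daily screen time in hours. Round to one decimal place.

Reweight to the known device × tenure distribution:
  landline, 0–15 yr: 0.12 × 4.5 = 0.54
  landline, 16+ yr: 0.08 × 7.5 = 0.6
  web, 0–15 yr: 0.13 × 5 = 0.65
  web, 16+ yr: 0.67 × 10.5 = 7.035
Post-stratified estimate = 8.825 → 8.8.

8.8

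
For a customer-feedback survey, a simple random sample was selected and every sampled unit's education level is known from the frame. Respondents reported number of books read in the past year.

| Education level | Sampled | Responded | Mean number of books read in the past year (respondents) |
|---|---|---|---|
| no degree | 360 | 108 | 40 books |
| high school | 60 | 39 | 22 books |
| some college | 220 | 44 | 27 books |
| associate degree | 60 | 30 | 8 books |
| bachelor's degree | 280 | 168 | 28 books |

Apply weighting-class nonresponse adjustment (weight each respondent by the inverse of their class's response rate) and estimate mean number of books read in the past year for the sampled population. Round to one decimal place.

30.6

Response rates by class: no degree 108/360 = 30%, high school 39/60 = 65%, some college 44/220 = 20%, associate degree 30/60 = 50%, bachelor's degree 168/280 = 60%.
Weighting each respondent by the inverse class response rate inflates each class back to its sampled size, so the class weight is n_sampled:
  no degree: 360 × 40 = 14,400
  high school: 60 × 22 = 1320
  some college: 220 × 27 = 5940
  associate degree: 60 × 8 = 480
  bachelor's degree: 280 × 28 = 7840
Adjusted estimate = 29,980 / 980 = 30.5918 → 30.6.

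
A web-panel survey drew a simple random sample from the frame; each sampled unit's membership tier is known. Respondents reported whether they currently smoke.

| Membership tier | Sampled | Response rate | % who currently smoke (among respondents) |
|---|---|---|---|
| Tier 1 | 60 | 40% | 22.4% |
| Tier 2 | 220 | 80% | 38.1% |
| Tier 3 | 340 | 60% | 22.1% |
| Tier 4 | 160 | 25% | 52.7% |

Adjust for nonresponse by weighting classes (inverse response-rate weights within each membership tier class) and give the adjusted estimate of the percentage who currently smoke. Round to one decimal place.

Each respondent's weight = sampled/responded in their class; summing within a class gives n_sampled, so:
  Tier 1: 60 × 22.4 = 1344
  Tier 2: 220 × 38.1 = 8382
  Tier 3: 340 × 22.1 = 7514
  Tier 4: 160 × 52.7 = 8432
Adjusted estimate = 25,672 / 780 = 32.9128 → 32.9%.

32.9%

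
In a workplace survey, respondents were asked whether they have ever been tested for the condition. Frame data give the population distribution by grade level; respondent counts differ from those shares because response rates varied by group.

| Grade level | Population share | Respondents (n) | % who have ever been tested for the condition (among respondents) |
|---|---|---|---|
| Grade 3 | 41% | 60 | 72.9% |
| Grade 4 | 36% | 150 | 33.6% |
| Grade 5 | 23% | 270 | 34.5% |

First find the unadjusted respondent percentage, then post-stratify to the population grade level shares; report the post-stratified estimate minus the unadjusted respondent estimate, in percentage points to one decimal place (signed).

+10.9 percentage points

Naive respondent-only estimate (weights = respondent counts):
  (60/480)×72.9 + (150/480)×33.6 + (270/480)×34.5 = 39.0187%
Post-stratified estimate weights by population shares:
  0.41×72.9 + 0.36×33.6 + 0.23×34.5 = 49.92%
Difference = 49.92 − 39.0187 = 10.9013 pp.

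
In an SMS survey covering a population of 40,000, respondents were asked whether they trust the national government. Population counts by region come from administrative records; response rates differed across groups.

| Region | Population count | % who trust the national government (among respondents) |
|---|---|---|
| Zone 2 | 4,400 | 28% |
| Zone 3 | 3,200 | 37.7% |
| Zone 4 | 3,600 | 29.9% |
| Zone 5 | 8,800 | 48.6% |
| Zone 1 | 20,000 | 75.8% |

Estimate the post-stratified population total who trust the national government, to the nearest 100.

Estimated count per cell = population count × respondent percentage:
  Zone 2: 4,400 × 28% = 1232
  Zone 3: 3,200 × 37.7% = 1206.4
  Zone 4: 3,600 × 29.9% = 1076.4
  Zone 5: 8,800 × 48.6% = 4276.8
  Zone 1: 20,000 × 75.8% = 15,160
Estimated total = 22951.6 → 23,000.

23,000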